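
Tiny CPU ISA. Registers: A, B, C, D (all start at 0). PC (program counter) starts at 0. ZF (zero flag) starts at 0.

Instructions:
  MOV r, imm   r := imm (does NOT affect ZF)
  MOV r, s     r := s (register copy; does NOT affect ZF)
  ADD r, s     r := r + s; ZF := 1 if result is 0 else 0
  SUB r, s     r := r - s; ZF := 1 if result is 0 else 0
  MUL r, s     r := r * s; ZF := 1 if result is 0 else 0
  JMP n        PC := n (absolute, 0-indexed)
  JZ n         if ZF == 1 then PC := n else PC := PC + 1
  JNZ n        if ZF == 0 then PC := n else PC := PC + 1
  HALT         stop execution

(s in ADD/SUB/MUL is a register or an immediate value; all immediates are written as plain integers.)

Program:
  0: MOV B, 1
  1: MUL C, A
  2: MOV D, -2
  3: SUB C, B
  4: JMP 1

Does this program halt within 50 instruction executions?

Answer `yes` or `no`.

Answer: no

Derivation:
Step 1: PC=0 exec 'MOV B, 1'. After: A=0 B=1 C=0 D=0 ZF=0 PC=1
Step 2: PC=1 exec 'MUL C, A'. After: A=0 B=1 C=0 D=0 ZF=1 PC=2
Step 3: PC=2 exec 'MOV D, -2'. After: A=0 B=1 C=0 D=-2 ZF=1 PC=3
Step 4: PC=3 exec 'SUB C, B'. After: A=0 B=1 C=-1 D=-2 ZF=0 PC=4
Step 5: PC=4 exec 'JMP 1'. After: A=0 B=1 C=-1 D=-2 ZF=0 PC=1
Step 6: PC=1 exec 'MUL C, A'. After: A=0 B=1 C=0 D=-2 ZF=1 PC=2
Step 7: PC=2 exec 'MOV D, -2'. After: A=0 B=1 C=0 D=-2 ZF=1 PC=3
State after step 7 equals state after step 3: the program is in a cycle of length 4 and will never halt.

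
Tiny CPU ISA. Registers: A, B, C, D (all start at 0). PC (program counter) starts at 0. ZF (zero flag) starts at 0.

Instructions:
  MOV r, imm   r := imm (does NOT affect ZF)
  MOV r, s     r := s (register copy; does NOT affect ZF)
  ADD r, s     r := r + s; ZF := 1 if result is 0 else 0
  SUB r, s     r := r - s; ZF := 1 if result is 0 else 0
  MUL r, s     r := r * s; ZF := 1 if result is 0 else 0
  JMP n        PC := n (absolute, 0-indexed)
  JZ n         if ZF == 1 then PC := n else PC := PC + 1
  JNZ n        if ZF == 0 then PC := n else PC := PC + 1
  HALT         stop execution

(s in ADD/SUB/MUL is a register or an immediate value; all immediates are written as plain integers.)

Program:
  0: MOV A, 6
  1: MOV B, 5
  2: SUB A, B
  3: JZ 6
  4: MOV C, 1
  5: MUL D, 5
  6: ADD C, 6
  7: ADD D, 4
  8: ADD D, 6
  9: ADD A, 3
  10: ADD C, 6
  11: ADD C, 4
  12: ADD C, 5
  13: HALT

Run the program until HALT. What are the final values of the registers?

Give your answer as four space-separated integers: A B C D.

Answer: 4 5 22 10

Derivation:
Step 1: PC=0 exec 'MOV A, 6'. After: A=6 B=0 C=0 D=0 ZF=0 PC=1
Step 2: PC=1 exec 'MOV B, 5'. After: A=6 B=5 C=0 D=0 ZF=0 PC=2
Step 3: PC=2 exec 'SUB A, B'. After: A=1 B=5 C=0 D=0 ZF=0 PC=3
Step 4: PC=3 exec 'JZ 6'. After: A=1 B=5 C=0 D=0 ZF=0 PC=4
Step 5: PC=4 exec 'MOV C, 1'. After: A=1 B=5 C=1 D=0 ZF=0 PC=5
Step 6: PC=5 exec 'MUL D, 5'. After: A=1 B=5 C=1 D=0 ZF=1 PC=6
Step 7: PC=6 exec 'ADD C, 6'. After: A=1 B=5 C=7 D=0 ZF=0 PC=7
Step 8: PC=7 exec 'ADD D, 4'. After: A=1 B=5 C=7 D=4 ZF=0 PC=8
Step 9: PC=8 exec 'ADD D, 6'. After: A=1 B=5 C=7 D=10 ZF=0 PC=9
Step 10: PC=9 exec 'ADD A, 3'. After: A=4 B=5 C=7 D=10 ZF=0 PC=10
Step 11: PC=10 exec 'ADD C, 6'. After: A=4 B=5 C=13 D=10 ZF=0 PC=11
Step 12: PC=11 exec 'ADD C, 4'. After: A=4 B=5 C=17 D=10 ZF=0 PC=12
Step 13: PC=12 exec 'ADD C, 5'. After: A=4 B=5 C=22 D=10 ZF=0 PC=13
Step 14: PC=13 exec 'HALT'. After: A=4 B=5 C=22 D=10 ZF=0 PC=13 HALTED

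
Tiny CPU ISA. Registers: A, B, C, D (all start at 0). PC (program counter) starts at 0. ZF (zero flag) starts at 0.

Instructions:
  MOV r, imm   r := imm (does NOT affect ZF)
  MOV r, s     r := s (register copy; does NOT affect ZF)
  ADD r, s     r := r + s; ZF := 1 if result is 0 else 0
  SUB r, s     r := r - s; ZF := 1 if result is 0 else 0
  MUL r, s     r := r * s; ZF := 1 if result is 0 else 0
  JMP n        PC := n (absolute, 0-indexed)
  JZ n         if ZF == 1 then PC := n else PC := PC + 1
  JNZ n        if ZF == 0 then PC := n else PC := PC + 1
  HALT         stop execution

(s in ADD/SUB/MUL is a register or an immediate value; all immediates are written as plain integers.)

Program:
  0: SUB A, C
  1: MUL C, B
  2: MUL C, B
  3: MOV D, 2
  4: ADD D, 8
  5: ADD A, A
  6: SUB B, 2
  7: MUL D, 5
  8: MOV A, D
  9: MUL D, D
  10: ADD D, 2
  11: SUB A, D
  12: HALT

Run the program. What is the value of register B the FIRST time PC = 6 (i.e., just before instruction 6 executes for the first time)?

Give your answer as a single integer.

Step 1: PC=0 exec 'SUB A, C'. After: A=0 B=0 C=0 D=0 ZF=1 PC=1
Step 2: PC=1 exec 'MUL C, B'. After: A=0 B=0 C=0 D=0 ZF=1 PC=2
Step 3: PC=2 exec 'MUL C, B'. After: A=0 B=0 C=0 D=0 ZF=1 PC=3
Step 4: PC=3 exec 'MOV D, 2'. After: A=0 B=0 C=0 D=2 ZF=1 PC=4
Step 5: PC=4 exec 'ADD D, 8'. After: A=0 B=0 C=0 D=10 ZF=0 PC=5
Step 6: PC=5 exec 'ADD A, A'. After: A=0 B=0 C=0 D=10 ZF=1 PC=6
First time PC=6: B=0

0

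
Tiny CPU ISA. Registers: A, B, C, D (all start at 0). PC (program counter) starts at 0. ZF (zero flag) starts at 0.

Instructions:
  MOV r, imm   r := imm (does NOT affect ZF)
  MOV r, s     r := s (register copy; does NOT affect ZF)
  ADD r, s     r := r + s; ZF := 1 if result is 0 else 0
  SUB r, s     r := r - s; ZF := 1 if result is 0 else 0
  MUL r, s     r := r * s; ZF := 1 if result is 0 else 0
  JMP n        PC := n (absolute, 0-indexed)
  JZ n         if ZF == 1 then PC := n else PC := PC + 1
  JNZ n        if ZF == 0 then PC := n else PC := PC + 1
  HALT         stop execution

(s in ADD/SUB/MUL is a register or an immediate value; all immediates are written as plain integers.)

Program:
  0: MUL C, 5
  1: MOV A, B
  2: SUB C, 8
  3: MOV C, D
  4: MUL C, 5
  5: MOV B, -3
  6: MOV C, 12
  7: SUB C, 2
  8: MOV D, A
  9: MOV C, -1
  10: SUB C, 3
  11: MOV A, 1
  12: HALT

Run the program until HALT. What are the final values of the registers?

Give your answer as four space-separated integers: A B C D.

Step 1: PC=0 exec 'MUL C, 5'. After: A=0 B=0 C=0 D=0 ZF=1 PC=1
Step 2: PC=1 exec 'MOV A, B'. After: A=0 B=0 C=0 D=0 ZF=1 PC=2
Step 3: PC=2 exec 'SUB C, 8'. After: A=0 B=0 C=-8 D=0 ZF=0 PC=3
Step 4: PC=3 exec 'MOV C, D'. After: A=0 B=0 C=0 D=0 ZF=0 PC=4
Step 5: PC=4 exec 'MUL C, 5'. After: A=0 B=0 C=0 D=0 ZF=1 PC=5
Step 6: PC=5 exec 'MOV B, -3'. After: A=0 B=-3 C=0 D=0 ZF=1 PC=6
Step 7: PC=6 exec 'MOV C, 12'. After: A=0 B=-3 C=12 D=0 ZF=1 PC=7
Step 8: PC=7 exec 'SUB C, 2'. After: A=0 B=-3 C=10 D=0 ZF=0 PC=8
Step 9: PC=8 exec 'MOV D, A'. After: A=0 B=-3 C=10 D=0 ZF=0 PC=9
Step 10: PC=9 exec 'MOV C, -1'. After: A=0 B=-3 C=-1 D=0 ZF=0 PC=10
Step 11: PC=10 exec 'SUB C, 3'. After: A=0 B=-3 C=-4 D=0 ZF=0 PC=11
Step 12: PC=11 exec 'MOV A, 1'. After: A=1 B=-3 C=-4 D=0 ZF=0 PC=12
Step 13: PC=12 exec 'HALT'. After: A=1 B=-3 C=-4 D=0 ZF=0 PC=12 HALTED

Answer: 1 -3 -4 0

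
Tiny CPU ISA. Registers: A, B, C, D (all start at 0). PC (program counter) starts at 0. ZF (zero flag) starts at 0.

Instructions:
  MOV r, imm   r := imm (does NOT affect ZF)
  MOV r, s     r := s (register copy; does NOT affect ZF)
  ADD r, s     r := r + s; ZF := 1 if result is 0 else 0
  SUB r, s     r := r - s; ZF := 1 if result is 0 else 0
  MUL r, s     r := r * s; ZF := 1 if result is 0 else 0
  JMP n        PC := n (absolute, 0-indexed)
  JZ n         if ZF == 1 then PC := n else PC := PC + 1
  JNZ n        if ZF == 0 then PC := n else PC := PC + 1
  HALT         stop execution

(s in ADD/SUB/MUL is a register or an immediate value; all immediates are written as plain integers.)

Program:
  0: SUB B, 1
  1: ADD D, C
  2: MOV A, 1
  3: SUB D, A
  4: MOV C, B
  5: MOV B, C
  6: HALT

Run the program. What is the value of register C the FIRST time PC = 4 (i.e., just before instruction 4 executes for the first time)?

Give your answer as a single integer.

Step 1: PC=0 exec 'SUB B, 1'. After: A=0 B=-1 C=0 D=0 ZF=0 PC=1
Step 2: PC=1 exec 'ADD D, C'. After: A=0 B=-1 C=0 D=0 ZF=1 PC=2
Step 3: PC=2 exec 'MOV A, 1'. After: A=1 B=-1 C=0 D=0 ZF=1 PC=3
Step 4: PC=3 exec 'SUB D, A'. After: A=1 B=-1 C=0 D=-1 ZF=0 PC=4
First time PC=4: C=0

0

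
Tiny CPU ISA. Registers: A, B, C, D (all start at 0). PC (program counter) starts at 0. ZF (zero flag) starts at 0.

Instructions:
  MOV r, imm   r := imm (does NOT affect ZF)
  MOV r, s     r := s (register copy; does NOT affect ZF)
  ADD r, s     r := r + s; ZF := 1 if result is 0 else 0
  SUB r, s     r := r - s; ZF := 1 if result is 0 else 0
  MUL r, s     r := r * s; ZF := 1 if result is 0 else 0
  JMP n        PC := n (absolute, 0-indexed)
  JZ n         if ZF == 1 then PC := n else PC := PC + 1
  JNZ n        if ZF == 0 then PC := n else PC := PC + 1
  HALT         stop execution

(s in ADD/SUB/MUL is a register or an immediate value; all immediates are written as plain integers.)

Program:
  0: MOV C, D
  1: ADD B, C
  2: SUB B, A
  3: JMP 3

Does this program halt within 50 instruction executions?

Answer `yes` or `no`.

Answer: no

Derivation:
Step 1: PC=0 exec 'MOV C, D'. After: A=0 B=0 C=0 D=0 ZF=0 PC=1
Step 2: PC=1 exec 'ADD B, C'. After: A=0 B=0 C=0 D=0 ZF=1 PC=2
Step 3: PC=2 exec 'SUB B, A'. After: A=0 B=0 C=0 D=0 ZF=1 PC=3
Step 4: PC=3 exec 'JMP 3'. After: A=0 B=0 C=0 D=0 ZF=1 PC=3
State after step 4 equals state after step 3: the program is in a cycle of length 1 and will never halt.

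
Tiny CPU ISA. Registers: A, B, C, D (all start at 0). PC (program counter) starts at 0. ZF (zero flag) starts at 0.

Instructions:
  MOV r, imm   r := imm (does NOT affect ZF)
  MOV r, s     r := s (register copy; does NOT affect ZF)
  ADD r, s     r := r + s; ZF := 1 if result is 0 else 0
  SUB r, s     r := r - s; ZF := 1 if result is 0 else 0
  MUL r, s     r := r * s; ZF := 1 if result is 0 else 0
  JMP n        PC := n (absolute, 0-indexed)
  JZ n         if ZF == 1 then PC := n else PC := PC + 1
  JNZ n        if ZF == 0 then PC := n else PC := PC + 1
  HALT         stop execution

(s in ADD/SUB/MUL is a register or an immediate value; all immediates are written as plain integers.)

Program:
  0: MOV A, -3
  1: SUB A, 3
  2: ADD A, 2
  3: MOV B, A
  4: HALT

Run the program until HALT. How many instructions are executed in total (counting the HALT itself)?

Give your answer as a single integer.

Answer: 5

Derivation:
Step 1: PC=0 exec 'MOV A, -3'. After: A=-3 B=0 C=0 D=0 ZF=0 PC=1
Step 2: PC=1 exec 'SUB A, 3'. After: A=-6 B=0 C=0 D=0 ZF=0 PC=2
Step 3: PC=2 exec 'ADD A, 2'. After: A=-4 B=0 C=0 D=0 ZF=0 PC=3
Step 4: PC=3 exec 'MOV B, A'. After: A=-4 B=-4 C=0 D=0 ZF=0 PC=4
Step 5: PC=4 exec 'HALT'. After: A=-4 B=-4 C=0 D=0 ZF=0 PC=4 HALTED
Total instructions executed: 5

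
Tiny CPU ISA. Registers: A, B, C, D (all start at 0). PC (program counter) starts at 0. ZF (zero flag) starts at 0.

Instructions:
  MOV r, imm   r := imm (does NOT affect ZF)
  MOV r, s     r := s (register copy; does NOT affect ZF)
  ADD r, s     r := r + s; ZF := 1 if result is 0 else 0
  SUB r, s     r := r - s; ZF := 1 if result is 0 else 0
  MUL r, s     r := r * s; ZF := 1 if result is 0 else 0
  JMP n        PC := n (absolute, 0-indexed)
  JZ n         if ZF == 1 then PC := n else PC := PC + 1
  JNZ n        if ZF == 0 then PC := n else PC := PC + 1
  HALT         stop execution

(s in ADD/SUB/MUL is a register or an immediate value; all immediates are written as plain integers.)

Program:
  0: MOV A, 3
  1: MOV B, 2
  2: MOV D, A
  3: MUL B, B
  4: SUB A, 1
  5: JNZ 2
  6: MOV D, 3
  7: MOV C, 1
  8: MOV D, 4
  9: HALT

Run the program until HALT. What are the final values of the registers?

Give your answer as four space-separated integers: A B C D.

Answer: 0 256 1 4

Derivation:
Step 1: PC=0 exec 'MOV A, 3'. After: A=3 B=0 C=0 D=0 ZF=0 PC=1
Step 2: PC=1 exec 'MOV B, 2'. After: A=3 B=2 C=0 D=0 ZF=0 PC=2
Step 3: PC=2 exec 'MOV D, A'. After: A=3 B=2 C=0 D=3 ZF=0 PC=3
Step 4: PC=3 exec 'MUL B, B'. After: A=3 B=4 C=0 D=3 ZF=0 PC=4
Step 5: PC=4 exec 'SUB A, 1'. After: A=2 B=4 C=0 D=3 ZF=0 PC=5
Step 6: PC=5 exec 'JNZ 2'. After: A=2 B=4 C=0 D=3 ZF=0 PC=2
Step 7: PC=2 exec 'MOV D, A'. After: A=2 B=4 C=0 D=2 ZF=0 PC=3
Step 8: PC=3 exec 'MUL B, B'. After: A=2 B=16 C=0 D=2 ZF=0 PC=4
Step 9: PC=4 exec 'SUB A, 1'. After: A=1 B=16 C=0 D=2 ZF=0 PC=5
Step 10: PC=5 exec 'JNZ 2'. After: A=1 B=16 C=0 D=2 ZF=0 PC=2
Step 11: PC=2 exec 'MOV D, A'. After: A=1 B=16 C=0 D=1 ZF=0 PC=3
Step 12: PC=3 exec 'MUL B, B'. After: A=1 B=256 C=0 D=1 ZF=0 PC=4
Step 13: PC=4 exec 'SUB A, 1'. After: A=0 B=256 C=0 D=1 ZF=1 PC=5
Step 14: PC=5 exec 'JNZ 2'. After: A=0 B=256 C=0 D=1 ZF=1 PC=6
Step 15: PC=6 exec 'MOV D, 3'. After: A=0 B=256 C=0 D=3 ZF=1 PC=7
Step 16: PC=7 exec 'MOV C, 1'. After: A=0 B=256 C=1 D=3 ZF=1 PC=8
Step 17: PC=8 exec 'MOV D, 4'. After: A=0 B=256 C=1 D=4 ZF=1 PC=9
Step 18: PC=9 exec 'HALT'. After: A=0 B=256 C=1 D=4 ZF=1 PC=9 HALTED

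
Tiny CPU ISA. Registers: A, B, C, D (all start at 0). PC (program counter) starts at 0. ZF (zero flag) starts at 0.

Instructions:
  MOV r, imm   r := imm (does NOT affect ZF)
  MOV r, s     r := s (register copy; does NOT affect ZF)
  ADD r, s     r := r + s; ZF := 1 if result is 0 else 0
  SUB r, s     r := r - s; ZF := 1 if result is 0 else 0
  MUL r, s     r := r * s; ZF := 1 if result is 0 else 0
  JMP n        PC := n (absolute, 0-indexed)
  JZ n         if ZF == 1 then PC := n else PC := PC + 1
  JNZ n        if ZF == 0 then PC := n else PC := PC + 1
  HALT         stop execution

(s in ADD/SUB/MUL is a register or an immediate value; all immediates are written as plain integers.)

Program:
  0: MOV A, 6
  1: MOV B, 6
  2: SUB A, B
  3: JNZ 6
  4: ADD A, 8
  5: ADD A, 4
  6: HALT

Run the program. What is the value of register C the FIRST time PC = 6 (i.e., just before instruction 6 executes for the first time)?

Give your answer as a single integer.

Step 1: PC=0 exec 'MOV A, 6'. After: A=6 B=0 C=0 D=0 ZF=0 PC=1
Step 2: PC=1 exec 'MOV B, 6'. After: A=6 B=6 C=0 D=0 ZF=0 PC=2
Step 3: PC=2 exec 'SUB A, B'. After: A=0 B=6 C=0 D=0 ZF=1 PC=3
Step 4: PC=3 exec 'JNZ 6'. After: A=0 B=6 C=0 D=0 ZF=1 PC=4
Step 5: PC=4 exec 'ADD A, 8'. After: A=8 B=6 C=0 D=0 ZF=0 PC=5
Step 6: PC=5 exec 'ADD A, 4'. After: A=12 B=6 C=0 D=0 ZF=0 PC=6
First time PC=6: C=0

0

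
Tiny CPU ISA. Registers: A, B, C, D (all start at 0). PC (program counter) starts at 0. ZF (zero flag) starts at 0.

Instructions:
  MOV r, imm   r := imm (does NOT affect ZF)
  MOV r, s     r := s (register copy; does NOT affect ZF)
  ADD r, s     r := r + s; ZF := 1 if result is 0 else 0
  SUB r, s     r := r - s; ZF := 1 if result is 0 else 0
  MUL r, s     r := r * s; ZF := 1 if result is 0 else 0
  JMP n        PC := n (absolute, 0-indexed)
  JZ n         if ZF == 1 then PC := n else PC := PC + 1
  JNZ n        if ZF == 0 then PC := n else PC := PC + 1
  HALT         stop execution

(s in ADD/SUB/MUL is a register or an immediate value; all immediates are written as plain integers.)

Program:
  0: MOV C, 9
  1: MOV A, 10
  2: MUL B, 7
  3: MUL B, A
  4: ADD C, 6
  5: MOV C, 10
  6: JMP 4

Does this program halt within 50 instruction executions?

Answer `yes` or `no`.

Step 1: PC=0 exec 'MOV C, 9'. After: A=0 B=0 C=9 D=0 ZF=0 PC=1
Step 2: PC=1 exec 'MOV A, 10'. After: A=10 B=0 C=9 D=0 ZF=0 PC=2
Step 3: PC=2 exec 'MUL B, 7'. After: A=10 B=0 C=9 D=0 ZF=1 PC=3
Step 4: PC=3 exec 'MUL B, A'. After: A=10 B=0 C=9 D=0 ZF=1 PC=4
Step 5: PC=4 exec 'ADD C, 6'. After: A=10 B=0 C=15 D=0 ZF=0 PC=5
Step 6: PC=5 exec 'MOV C, 10'. After: A=10 B=0 C=10 D=0 ZF=0 PC=6
Step 7: PC=6 exec 'JMP 4'. After: A=10 B=0 C=10 D=0 ZF=0 PC=4
Step 8: PC=4 exec 'ADD C, 6'. After: A=10 B=0 C=16 D=0 ZF=0 PC=5
Step 9: PC=5 exec 'MOV C, 10'. After: A=10 B=0 C=10 D=0 ZF=0 PC=6
State after step 9 equals state after step 6: the program is in a cycle of length 3 and will never halt.

Answer: no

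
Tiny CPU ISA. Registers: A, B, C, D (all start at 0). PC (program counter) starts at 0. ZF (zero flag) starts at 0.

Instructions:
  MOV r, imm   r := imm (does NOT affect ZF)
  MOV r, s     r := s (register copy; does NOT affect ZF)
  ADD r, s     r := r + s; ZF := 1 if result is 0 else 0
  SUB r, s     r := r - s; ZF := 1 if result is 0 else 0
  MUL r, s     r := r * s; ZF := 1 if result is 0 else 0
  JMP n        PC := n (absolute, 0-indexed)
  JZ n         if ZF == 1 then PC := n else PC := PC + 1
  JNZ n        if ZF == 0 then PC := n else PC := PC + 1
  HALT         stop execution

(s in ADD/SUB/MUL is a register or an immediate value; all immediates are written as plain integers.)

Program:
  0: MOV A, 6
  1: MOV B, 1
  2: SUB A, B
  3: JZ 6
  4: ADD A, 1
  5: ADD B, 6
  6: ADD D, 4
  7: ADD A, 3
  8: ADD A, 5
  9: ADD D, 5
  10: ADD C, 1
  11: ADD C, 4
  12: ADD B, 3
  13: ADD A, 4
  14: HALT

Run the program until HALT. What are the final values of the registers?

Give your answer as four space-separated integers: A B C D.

Step 1: PC=0 exec 'MOV A, 6'. After: A=6 B=0 C=0 D=0 ZF=0 PC=1
Step 2: PC=1 exec 'MOV B, 1'. After: A=6 B=1 C=0 D=0 ZF=0 PC=2
Step 3: PC=2 exec 'SUB A, B'. After: A=5 B=1 C=0 D=0 ZF=0 PC=3
Step 4: PC=3 exec 'JZ 6'. After: A=5 B=1 C=0 D=0 ZF=0 PC=4
Step 5: PC=4 exec 'ADD A, 1'. After: A=6 B=1 C=0 D=0 ZF=0 PC=5
Step 6: PC=5 exec 'ADD B, 6'. After: A=6 B=7 C=0 D=0 ZF=0 PC=6
Step 7: PC=6 exec 'ADD D, 4'. After: A=6 B=7 C=0 D=4 ZF=0 PC=7
Step 8: PC=7 exec 'ADD A, 3'. After: A=9 B=7 C=0 D=4 ZF=0 PC=8
Step 9: PC=8 exec 'ADD A, 5'. After: A=14 B=7 C=0 D=4 ZF=0 PC=9
Step 10: PC=9 exec 'ADD D, 5'. After: A=14 B=7 C=0 D=9 ZF=0 PC=10
Step 11: PC=10 exec 'ADD C, 1'. After: A=14 B=7 C=1 D=9 ZF=0 PC=11
Step 12: PC=11 exec 'ADD C, 4'. After: A=14 B=7 C=5 D=9 ZF=0 PC=12
Step 13: PC=12 exec 'ADD B, 3'. After: A=14 B=10 C=5 D=9 ZF=0 PC=13
Step 14: PC=13 exec 'ADD A, 4'. After: A=18 B=10 C=5 D=9 ZF=0 PC=14
Step 15: PC=14 exec 'HALT'. After: A=18 B=10 C=5 D=9 ZF=0 PC=14 HALTED

Answer: 18 10 5 9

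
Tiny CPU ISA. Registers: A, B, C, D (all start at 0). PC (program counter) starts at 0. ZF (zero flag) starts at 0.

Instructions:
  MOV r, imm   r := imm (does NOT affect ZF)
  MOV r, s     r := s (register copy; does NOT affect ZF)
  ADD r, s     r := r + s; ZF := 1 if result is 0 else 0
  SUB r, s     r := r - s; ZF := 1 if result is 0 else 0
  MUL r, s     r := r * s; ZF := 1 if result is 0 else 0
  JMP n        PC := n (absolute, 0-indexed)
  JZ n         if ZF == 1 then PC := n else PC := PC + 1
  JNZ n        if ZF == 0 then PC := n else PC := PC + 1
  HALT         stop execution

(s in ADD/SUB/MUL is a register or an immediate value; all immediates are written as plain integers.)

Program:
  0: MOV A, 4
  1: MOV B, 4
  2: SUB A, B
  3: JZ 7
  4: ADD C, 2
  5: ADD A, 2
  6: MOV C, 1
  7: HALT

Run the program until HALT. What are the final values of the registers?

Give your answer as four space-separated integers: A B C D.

Answer: 0 4 0 0

Derivation:
Step 1: PC=0 exec 'MOV A, 4'. After: A=4 B=0 C=0 D=0 ZF=0 PC=1
Step 2: PC=1 exec 'MOV B, 4'. After: A=4 B=4 C=0 D=0 ZF=0 PC=2
Step 3: PC=2 exec 'SUB A, B'. After: A=0 B=4 C=0 D=0 ZF=1 PC=3
Step 4: PC=3 exec 'JZ 7'. After: A=0 B=4 C=0 D=0 ZF=1 PC=7
Step 5: PC=7 exec 'HALT'. After: A=0 B=4 C=0 D=0 ZF=1 PC=7 HALTED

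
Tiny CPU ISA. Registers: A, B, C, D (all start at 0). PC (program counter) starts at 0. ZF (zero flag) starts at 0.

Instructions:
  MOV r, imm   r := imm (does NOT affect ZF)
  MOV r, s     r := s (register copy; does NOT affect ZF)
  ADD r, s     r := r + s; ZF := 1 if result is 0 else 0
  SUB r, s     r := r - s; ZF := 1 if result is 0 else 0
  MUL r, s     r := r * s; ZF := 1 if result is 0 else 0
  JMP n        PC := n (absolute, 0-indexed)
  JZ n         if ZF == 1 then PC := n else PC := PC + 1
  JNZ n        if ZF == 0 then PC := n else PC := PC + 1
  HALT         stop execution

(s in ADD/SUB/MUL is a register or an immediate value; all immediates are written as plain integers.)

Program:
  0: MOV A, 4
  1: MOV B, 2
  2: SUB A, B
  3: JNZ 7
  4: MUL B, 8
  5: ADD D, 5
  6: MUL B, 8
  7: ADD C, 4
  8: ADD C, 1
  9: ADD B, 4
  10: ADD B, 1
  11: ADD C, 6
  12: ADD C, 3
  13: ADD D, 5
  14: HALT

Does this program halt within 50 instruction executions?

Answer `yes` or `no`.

Step 1: PC=0 exec 'MOV A, 4'. After: A=4 B=0 C=0 D=0 ZF=0 PC=1
Step 2: PC=1 exec 'MOV B, 2'. After: A=4 B=2 C=0 D=0 ZF=0 PC=2
Step 3: PC=2 exec 'SUB A, B'. After: A=2 B=2 C=0 D=0 ZF=0 PC=3
Step 4: PC=3 exec 'JNZ 7'. After: A=2 B=2 C=0 D=0 ZF=0 PC=7
Step 5: PC=7 exec 'ADD C, 4'. After: A=2 B=2 C=4 D=0 ZF=0 PC=8
Step 6: PC=8 exec 'ADD C, 1'. After: A=2 B=2 C=5 D=0 ZF=0 PC=9
Step 7: PC=9 exec 'ADD B, 4'. After: A=2 B=6 C=5 D=0 ZF=0 PC=10
Step 8: PC=10 exec 'ADD B, 1'. After: A=2 B=7 C=5 D=0 ZF=0 PC=11
Step 9: PC=11 exec 'ADD C, 6'. After: A=2 B=7 C=11 D=0 ZF=0 PC=12
Step 10: PC=12 exec 'ADD C, 3'. After: A=2 B=7 C=14 D=0 ZF=0 PC=13
Step 11: PC=13 exec 'ADD D, 5'. After: A=2 B=7 C=14 D=5 ZF=0 PC=14
Step 12: PC=14 exec 'HALT'. After: A=2 B=7 C=14 D=5 ZF=0 PC=14 HALTED

Answer: yes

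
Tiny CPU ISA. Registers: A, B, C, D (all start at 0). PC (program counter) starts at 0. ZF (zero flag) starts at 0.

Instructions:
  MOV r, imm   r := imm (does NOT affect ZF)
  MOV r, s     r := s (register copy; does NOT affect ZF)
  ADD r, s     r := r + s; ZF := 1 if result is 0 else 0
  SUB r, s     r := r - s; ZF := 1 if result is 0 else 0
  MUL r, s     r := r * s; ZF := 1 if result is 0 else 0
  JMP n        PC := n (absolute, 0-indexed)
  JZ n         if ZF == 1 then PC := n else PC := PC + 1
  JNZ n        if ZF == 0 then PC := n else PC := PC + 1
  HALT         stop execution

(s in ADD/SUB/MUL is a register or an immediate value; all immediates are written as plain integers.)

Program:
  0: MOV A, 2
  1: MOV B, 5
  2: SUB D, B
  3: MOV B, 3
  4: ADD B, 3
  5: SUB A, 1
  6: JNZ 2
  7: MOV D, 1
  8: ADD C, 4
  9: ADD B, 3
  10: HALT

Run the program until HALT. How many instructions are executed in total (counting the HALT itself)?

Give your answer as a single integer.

Answer: 16

Derivation:
Step 1: PC=0 exec 'MOV A, 2'. After: A=2 B=0 C=0 D=0 ZF=0 PC=1
Step 2: PC=1 exec 'MOV B, 5'. After: A=2 B=5 C=0 D=0 ZF=0 PC=2
Step 3: PC=2 exec 'SUB D, B'. After: A=2 B=5 C=0 D=-5 ZF=0 PC=3
Step 4: PC=3 exec 'MOV B, 3'. After: A=2 B=3 C=0 D=-5 ZF=0 PC=4
Step 5: PC=4 exec 'ADD B, 3'. After: A=2 B=6 C=0 D=-5 ZF=0 PC=5
Step 6: PC=5 exec 'SUB A, 1'. After: A=1 B=6 C=0 D=-5 ZF=0 PC=6
Step 7: PC=6 exec 'JNZ 2'. After: A=1 B=6 C=0 D=-5 ZF=0 PC=2
Step 8: PC=2 exec 'SUB D, B'. After: A=1 B=6 C=0 D=-11 ZF=0 PC=3
Step 9: PC=3 exec 'MOV B, 3'. After: A=1 B=3 C=0 D=-11 ZF=0 PC=4
Step 10: PC=4 exec 'ADD B, 3'. After: A=1 B=6 C=0 D=-11 ZF=0 PC=5
Step 11: PC=5 exec 'SUB A, 1'. After: A=0 B=6 C=0 D=-11 ZF=1 PC=6
Step 12: PC=6 exec 'JNZ 2'. After: A=0 B=6 C=0 D=-11 ZF=1 PC=7
Step 13: PC=7 exec 'MOV D, 1'. After: A=0 B=6 C=0 D=1 ZF=1 PC=8
Step 14: PC=8 exec 'ADD C, 4'. After: A=0 B=6 C=4 D=1 ZF=0 PC=9
Step 15: PC=9 exec 'ADD B, 3'. After: A=0 B=9 C=4 D=1 ZF=0 PC=10
Step 16: PC=10 exec 'HALT'. After: A=0 B=9 C=4 D=1 ZF=0 PC=10 HALTED
Total instructions executed: 16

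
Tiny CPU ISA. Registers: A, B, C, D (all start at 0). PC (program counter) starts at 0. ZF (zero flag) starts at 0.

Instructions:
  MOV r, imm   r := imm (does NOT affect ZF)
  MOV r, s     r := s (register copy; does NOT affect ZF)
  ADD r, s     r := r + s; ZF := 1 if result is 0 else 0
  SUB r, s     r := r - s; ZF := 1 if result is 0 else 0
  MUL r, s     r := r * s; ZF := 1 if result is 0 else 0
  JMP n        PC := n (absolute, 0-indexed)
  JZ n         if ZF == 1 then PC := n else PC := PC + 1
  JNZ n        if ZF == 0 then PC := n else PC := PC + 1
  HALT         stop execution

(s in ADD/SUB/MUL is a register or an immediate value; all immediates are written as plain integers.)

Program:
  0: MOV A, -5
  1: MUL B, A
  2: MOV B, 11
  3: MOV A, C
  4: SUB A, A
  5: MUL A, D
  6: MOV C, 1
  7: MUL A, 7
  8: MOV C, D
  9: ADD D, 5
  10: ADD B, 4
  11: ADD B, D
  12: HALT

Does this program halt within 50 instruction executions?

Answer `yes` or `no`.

Step 1: PC=0 exec 'MOV A, -5'. After: A=-5 B=0 C=0 D=0 ZF=0 PC=1
Step 2: PC=1 exec 'MUL B, A'. After: A=-5 B=0 C=0 D=0 ZF=1 PC=2
Step 3: PC=2 exec 'MOV B, 11'. After: A=-5 B=11 C=0 D=0 ZF=1 PC=3
Step 4: PC=3 exec 'MOV A, C'. After: A=0 B=11 C=0 D=0 ZF=1 PC=4
Step 5: PC=4 exec 'SUB A, A'. After: A=0 B=11 C=0 D=0 ZF=1 PC=5
Step 6: PC=5 exec 'MUL A, D'. After: A=0 B=11 C=0 D=0 ZF=1 PC=6
Step 7: PC=6 exec 'MOV C, 1'. After: A=0 B=11 C=1 D=0 ZF=1 PC=7
Step 8: PC=7 exec 'MUL A, 7'. After: A=0 B=11 C=1 D=0 ZF=1 PC=8
Step 9: PC=8 exec 'MOV C, D'. After: A=0 B=11 C=0 D=0 ZF=1 PC=9
Step 10: PC=9 exec 'ADD D, 5'. After: A=0 B=11 C=0 D=5 ZF=0 PC=10
Step 11: PC=10 exec 'ADD B, 4'. After: A=0 B=15 C=0 D=5 ZF=0 PC=11
Step 12: PC=11 exec 'ADD B, D'. After: A=0 B=20 C=0 D=5 ZF=0 PC=12
Step 13: PC=12 exec 'HALT'. After: A=0 B=20 C=0 D=5 ZF=0 PC=12 HALTED

Answer: yes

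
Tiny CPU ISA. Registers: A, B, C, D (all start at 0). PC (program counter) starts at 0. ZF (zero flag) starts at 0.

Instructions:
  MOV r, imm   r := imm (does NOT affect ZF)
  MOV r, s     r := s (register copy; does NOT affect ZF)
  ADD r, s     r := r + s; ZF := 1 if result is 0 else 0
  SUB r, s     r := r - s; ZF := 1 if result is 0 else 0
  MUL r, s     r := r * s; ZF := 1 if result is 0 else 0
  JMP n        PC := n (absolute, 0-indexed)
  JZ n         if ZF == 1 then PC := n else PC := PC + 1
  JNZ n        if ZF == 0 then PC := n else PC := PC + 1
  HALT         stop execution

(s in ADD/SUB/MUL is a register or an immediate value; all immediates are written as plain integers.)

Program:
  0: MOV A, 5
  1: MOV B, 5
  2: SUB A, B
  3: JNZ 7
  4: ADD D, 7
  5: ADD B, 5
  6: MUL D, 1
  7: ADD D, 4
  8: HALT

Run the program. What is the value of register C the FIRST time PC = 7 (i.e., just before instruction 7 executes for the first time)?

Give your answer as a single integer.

Step 1: PC=0 exec 'MOV A, 5'. After: A=5 B=0 C=0 D=0 ZF=0 PC=1
Step 2: PC=1 exec 'MOV B, 5'. After: A=5 B=5 C=0 D=0 ZF=0 PC=2
Step 3: PC=2 exec 'SUB A, B'. After: A=0 B=5 C=0 D=0 ZF=1 PC=3
Step 4: PC=3 exec 'JNZ 7'. After: A=0 B=5 C=0 D=0 ZF=1 PC=4
Step 5: PC=4 exec 'ADD D, 7'. After: A=0 B=5 C=0 D=7 ZF=0 PC=5
Step 6: PC=5 exec 'ADD B, 5'. After: A=0 B=10 C=0 D=7 ZF=0 PC=6
Step 7: PC=6 exec 'MUL D, 1'. After: A=0 B=10 C=0 D=7 ZF=0 PC=7
First time PC=7: C=0

0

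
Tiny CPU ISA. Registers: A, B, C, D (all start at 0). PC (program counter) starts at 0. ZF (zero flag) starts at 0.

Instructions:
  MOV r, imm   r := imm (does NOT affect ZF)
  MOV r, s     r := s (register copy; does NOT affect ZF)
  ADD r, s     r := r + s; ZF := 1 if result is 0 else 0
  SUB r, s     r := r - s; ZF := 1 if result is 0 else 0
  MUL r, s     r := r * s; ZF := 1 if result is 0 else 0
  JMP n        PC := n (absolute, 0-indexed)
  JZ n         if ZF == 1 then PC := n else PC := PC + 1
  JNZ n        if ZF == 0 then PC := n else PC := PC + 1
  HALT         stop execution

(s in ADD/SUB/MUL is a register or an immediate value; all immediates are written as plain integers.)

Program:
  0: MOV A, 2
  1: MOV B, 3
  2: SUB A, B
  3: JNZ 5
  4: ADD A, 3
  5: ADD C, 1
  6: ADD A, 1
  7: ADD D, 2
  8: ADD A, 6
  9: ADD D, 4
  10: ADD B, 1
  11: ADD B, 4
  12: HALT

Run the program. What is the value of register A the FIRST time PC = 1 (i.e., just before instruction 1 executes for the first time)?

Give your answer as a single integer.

Step 1: PC=0 exec 'MOV A, 2'. After: A=2 B=0 C=0 D=0 ZF=0 PC=1
First time PC=1: A=2

2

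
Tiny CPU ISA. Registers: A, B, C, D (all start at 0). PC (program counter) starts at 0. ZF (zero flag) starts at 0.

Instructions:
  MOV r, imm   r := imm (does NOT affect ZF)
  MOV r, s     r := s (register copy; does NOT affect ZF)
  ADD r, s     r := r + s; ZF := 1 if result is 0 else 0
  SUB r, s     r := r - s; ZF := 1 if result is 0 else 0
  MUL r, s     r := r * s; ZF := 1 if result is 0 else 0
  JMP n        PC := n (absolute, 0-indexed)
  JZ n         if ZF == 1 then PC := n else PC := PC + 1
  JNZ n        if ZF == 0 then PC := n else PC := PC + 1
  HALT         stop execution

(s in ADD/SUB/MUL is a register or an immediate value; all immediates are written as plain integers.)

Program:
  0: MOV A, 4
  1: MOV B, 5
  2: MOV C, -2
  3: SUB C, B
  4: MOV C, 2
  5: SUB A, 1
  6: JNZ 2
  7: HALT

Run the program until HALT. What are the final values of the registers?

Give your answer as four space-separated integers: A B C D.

Answer: 0 5 2 0

Derivation:
Step 1: PC=0 exec 'MOV A, 4'. After: A=4 B=0 C=0 D=0 ZF=0 PC=1
Step 2: PC=1 exec 'MOV B, 5'. After: A=4 B=5 C=0 D=0 ZF=0 PC=2
Step 3: PC=2 exec 'MOV C, -2'. After: A=4 B=5 C=-2 D=0 ZF=0 PC=3
Step 4: PC=3 exec 'SUB C, B'. After: A=4 B=5 C=-7 D=0 ZF=0 PC=4
Step 5: PC=4 exec 'MOV C, 2'. After: A=4 B=5 C=2 D=0 ZF=0 PC=5
Step 6: PC=5 exec 'SUB A, 1'. After: A=3 B=5 C=2 D=0 ZF=0 PC=6
Step 7: PC=6 exec 'JNZ 2'. After: A=3 B=5 C=2 D=0 ZF=0 PC=2
Step 8: PC=2 exec 'MOV C, -2'. After: A=3 B=5 C=-2 D=0 ZF=0 PC=3
Step 9: PC=3 exec 'SUB C, B'. After: A=3 B=5 C=-7 D=0 ZF=0 PC=4
Step 10: PC=4 exec 'MOV C, 2'. After: A=3 B=5 C=2 D=0 ZF=0 PC=5
Step 11: PC=5 exec 'SUB A, 1'. After: A=2 B=5 C=2 D=0 ZF=0 PC=6
Step 12: PC=6 exec 'JNZ 2'. After: A=2 B=5 C=2 D=0 ZF=0 PC=2
Step 13: PC=2 exec 'MOV C, -2'. After: A=2 B=5 C=-2 D=0 ZF=0 PC=3
Step 14: PC=3 exec 'SUB C, B'. After: A=2 B=5 C=-7 D=0 ZF=0 PC=4
Step 15: PC=4 exec 'MOV C, 2'. After: A=2 B=5 C=2 D=0 ZF=0 PC=5
Step 16: PC=5 exec 'SUB A, 1'. After: A=1 B=5 C=2 D=0 ZF=0 PC=6
Step 17: PC=6 exec 'JNZ 2'. After: A=1 B=5 C=2 D=0 ZF=0 PC=2
Step 18: PC=2 exec 'MOV C, -2'. After: A=1 B=5 C=-2 D=0 ZF=0 PC=3
Step 19: PC=3 exec 'SUB C, B'. After: A=1 B=5 C=-7 D=0 ZF=0 PC=4
Step 20: PC=4 exec 'MOV C, 2'. After: A=1 B=5 C=2 D=0 ZF=0 PC=5
Step 21: PC=5 exec 'SUB A, 1'. After: A=0 B=5 C=2 D=0 ZF=1 PC=6
Step 22: PC=6 exec 'JNZ 2'. After: A=0 B=5 C=2 D=0 ZF=1 PC=7
Step 23: PC=7 exec 'HALT'. After: A=0 B=5 C=2 D=0 ZF=1 PC=7 HALTED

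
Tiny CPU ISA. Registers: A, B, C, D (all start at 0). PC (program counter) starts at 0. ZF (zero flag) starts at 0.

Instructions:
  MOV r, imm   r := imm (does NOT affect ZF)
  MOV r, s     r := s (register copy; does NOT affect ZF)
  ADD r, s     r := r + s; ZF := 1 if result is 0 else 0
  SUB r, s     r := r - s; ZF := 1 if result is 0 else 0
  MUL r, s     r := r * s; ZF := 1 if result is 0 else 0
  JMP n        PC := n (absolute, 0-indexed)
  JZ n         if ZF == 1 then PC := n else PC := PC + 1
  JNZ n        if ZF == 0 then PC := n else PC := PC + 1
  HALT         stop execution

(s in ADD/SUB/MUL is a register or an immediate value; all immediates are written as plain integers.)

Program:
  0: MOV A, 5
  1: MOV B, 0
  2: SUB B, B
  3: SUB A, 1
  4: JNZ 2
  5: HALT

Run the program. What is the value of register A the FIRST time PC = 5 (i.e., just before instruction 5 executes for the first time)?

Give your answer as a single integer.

Step 1: PC=0 exec 'MOV A, 5'. After: A=5 B=0 C=0 D=0 ZF=0 PC=1
Step 2: PC=1 exec 'MOV B, 0'. After: A=5 B=0 C=0 D=0 ZF=0 PC=2
Step 3: PC=2 exec 'SUB B, B'. After: A=5 B=0 C=0 D=0 ZF=1 PC=3
Step 4: PC=3 exec 'SUB A, 1'. After: A=4 B=0 C=0 D=0 ZF=0 PC=4
Step 5: PC=4 exec 'JNZ 2'. After: A=4 B=0 C=0 D=0 ZF=0 PC=2
Step 6: PC=2 exec 'SUB B, B'. After: A=4 B=0 C=0 D=0 ZF=1 PC=3
Step 7: PC=3 exec 'SUB A, 1'. After: A=3 B=0 C=0 D=0 ZF=0 PC=4
Step 8: PC=4 exec 'JNZ 2'. After: A=3 B=0 C=0 D=0 ZF=0 PC=2
Step 9: PC=2 exec 'SUB B, B'. After: A=3 B=0 C=0 D=0 ZF=1 PC=3
Step 10: PC=3 exec 'SUB A, 1'. After: A=2 B=0 C=0 D=0 ZF=0 PC=4
Step 11: PC=4 exec 'JNZ 2'. After: A=2 B=0 C=0 D=0 ZF=0 PC=2
Step 12: PC=2 exec 'SUB B, B'. After: A=2 B=0 C=0 D=0 ZF=1 PC=3
Step 13: PC=3 exec 'SUB A, 1'. After: A=1 B=0 C=0 D=0 ZF=0 PC=4
Step 14: PC=4 exec 'JNZ 2'. After: A=1 B=0 C=0 D=0 ZF=0 PC=2
Step 15: PC=2 exec 'SUB B, B'. After: A=1 B=0 C=0 D=0 ZF=1 PC=3
Step 16: PC=3 exec 'SUB A, 1'. After: A=0 B=0 C=0 D=0 ZF=1 PC=4
Step 17: PC=4 exec 'JNZ 2'. After: A=0 B=0 C=0 D=0 ZF=1 PC=5
First time PC=5: A=0

0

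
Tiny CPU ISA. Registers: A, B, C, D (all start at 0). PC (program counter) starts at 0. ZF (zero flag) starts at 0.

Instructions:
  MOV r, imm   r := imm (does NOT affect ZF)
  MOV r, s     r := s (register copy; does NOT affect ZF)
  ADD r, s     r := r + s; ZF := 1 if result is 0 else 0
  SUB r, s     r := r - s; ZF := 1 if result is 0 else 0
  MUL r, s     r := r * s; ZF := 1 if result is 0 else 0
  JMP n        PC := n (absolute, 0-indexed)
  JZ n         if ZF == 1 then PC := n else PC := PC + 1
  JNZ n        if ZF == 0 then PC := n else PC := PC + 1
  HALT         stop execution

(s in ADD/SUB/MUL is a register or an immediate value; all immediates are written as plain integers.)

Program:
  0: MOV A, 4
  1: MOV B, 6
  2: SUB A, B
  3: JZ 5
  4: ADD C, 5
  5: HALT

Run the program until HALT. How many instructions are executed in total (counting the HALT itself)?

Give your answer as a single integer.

Answer: 6

Derivation:
Step 1: PC=0 exec 'MOV A, 4'. After: A=4 B=0 C=0 D=0 ZF=0 PC=1
Step 2: PC=1 exec 'MOV B, 6'. After: A=4 B=6 C=0 D=0 ZF=0 PC=2
Step 3: PC=2 exec 'SUB A, B'. After: A=-2 B=6 C=0 D=0 ZF=0 PC=3
Step 4: PC=3 exec 'JZ 5'. After: A=-2 B=6 C=0 D=0 ZF=0 PC=4
Step 5: PC=4 exec 'ADD C, 5'. After: A=-2 B=6 C=5 D=0 ZF=0 PC=5
Step 6: PC=5 exec 'HALT'. After: A=-2 B=6 C=5 D=0 ZF=0 PC=5 HALTED
Total instructions executed: 6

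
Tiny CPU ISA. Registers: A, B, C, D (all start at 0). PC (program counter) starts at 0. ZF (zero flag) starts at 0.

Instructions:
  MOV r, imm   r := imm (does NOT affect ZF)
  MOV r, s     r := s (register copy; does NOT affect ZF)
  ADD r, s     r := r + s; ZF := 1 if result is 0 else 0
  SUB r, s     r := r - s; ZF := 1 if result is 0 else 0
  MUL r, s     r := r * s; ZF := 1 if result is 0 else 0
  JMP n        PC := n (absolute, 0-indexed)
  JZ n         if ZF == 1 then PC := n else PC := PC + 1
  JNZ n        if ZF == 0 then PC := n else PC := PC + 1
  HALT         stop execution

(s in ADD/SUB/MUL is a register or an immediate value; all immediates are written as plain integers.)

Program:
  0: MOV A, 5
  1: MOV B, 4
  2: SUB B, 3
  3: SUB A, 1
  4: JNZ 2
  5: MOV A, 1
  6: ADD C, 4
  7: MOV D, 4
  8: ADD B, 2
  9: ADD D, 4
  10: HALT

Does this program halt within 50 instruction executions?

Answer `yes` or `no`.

Answer: yes

Derivation:
Step 1: PC=0 exec 'MOV A, 5'. After: A=5 B=0 C=0 D=0 ZF=0 PC=1
Step 2: PC=1 exec 'MOV B, 4'. After: A=5 B=4 C=0 D=0 ZF=0 PC=2
Step 3: PC=2 exec 'SUB B, 3'. After: A=5 B=1 C=0 D=0 ZF=0 PC=3
Step 4: PC=3 exec 'SUB A, 1'. After: A=4 B=1 C=0 D=0 ZF=0 PC=4
Step 5: PC=4 exec 'JNZ 2'. After: A=4 B=1 C=0 D=0 ZF=0 PC=2
Step 6: PC=2 exec 'SUB B, 3'. After: A=4 B=-2 C=0 D=0 ZF=0 PC=3
Step 7: PC=3 exec 'SUB A, 1'. After: A=3 B=-2 C=0 D=0 ZF=0 PC=4
Step 8: PC=4 exec 'JNZ 2'. After: A=3 B=-2 C=0 D=0 ZF=0 PC=2
Step 9: PC=2 exec 'SUB B, 3'. After: A=3 B=-5 C=0 D=0 ZF=0 PC=3
Step 10: PC=3 exec 'SUB A, 1'. After: A=2 B=-5 C=0 D=0 ZF=0 PC=4
Step 11: PC=4 exec 'JNZ 2'. After: A=2 B=-5 C=0 D=0 ZF=0 PC=2
Step 12: PC=2 exec 'SUB B, 3'. After: A=2 B=-8 C=0 D=0 ZF=0 PC=3
Step 13: PC=3 exec 'SUB A, 1'. After: A=1 B=-8 C=0 D=0 ZF=0 PC=4
Step 14: PC=4 exec 'JNZ 2'. After: A=1 B=-8 C=0 D=0 ZF=0 PC=2
Step 15: PC=2 exec 'SUB B, 3'. After: A=1 B=-11 C=0 D=0 ZF=0 PC=3
Step 16: PC=3 exec 'SUB A, 1'. After: A=0 B=-11 C=0 D=0 ZF=1 PC=4
Step 17: PC=4 exec 'JNZ 2'. After: A=0 B=-11 C=0 D=0 ZF=1 PC=5
Step 18: PC=5 exec 'MOV A, 1'. After: A=1 B=-11 C=0 D=0 ZF=1 PC=6
Step 19: PC=6 exec 'ADD C, 4'. After: A=1 B=-11 C=4 D=0 ZF=0 PC=7
Step 20: PC=7 exec 'MOV D, 4'. After: A=1 B=-11 C=4 D=4 ZF=0 PC=8
Step 21: PC=8 exec 'ADD B, 2'. After: A=1 B=-9 C=4 D=4 ZF=0 PC=9
Step 22: PC=9 exec 'ADD D, 4'. After: A=1 B=-9 C=4 D=8 ZF=0 PC=10
Step 23: PC=10 exec 'HALT'. After: A=1 B=-9 C=4 D=8 ZF=0 PC=10 HALTED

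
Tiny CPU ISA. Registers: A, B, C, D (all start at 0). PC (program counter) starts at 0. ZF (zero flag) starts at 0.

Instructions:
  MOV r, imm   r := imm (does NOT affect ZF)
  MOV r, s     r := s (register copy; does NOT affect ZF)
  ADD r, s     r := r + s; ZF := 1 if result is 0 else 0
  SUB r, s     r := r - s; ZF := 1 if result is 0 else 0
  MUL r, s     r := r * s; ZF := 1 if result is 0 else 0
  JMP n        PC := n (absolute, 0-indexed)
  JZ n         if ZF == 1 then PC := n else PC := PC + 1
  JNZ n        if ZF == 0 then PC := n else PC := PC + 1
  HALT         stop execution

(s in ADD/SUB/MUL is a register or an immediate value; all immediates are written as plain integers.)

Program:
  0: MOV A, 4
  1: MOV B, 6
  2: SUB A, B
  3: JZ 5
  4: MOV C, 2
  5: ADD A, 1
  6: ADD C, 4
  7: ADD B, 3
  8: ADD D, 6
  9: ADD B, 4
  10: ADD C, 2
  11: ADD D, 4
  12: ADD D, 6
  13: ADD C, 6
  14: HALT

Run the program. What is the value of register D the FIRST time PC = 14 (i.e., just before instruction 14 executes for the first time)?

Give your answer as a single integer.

Step 1: PC=0 exec 'MOV A, 4'. After: A=4 B=0 C=0 D=0 ZF=0 PC=1
Step 2: PC=1 exec 'MOV B, 6'. After: A=4 B=6 C=0 D=0 ZF=0 PC=2
Step 3: PC=2 exec 'SUB A, B'. After: A=-2 B=6 C=0 D=0 ZF=0 PC=3
Step 4: PC=3 exec 'JZ 5'. After: A=-2 B=6 C=0 D=0 ZF=0 PC=4
Step 5: PC=4 exec 'MOV C, 2'. After: A=-2 B=6 C=2 D=0 ZF=0 PC=5
Step 6: PC=5 exec 'ADD A, 1'. After: A=-1 B=6 C=2 D=0 ZF=0 PC=6
Step 7: PC=6 exec 'ADD C, 4'. After: A=-1 B=6 C=6 D=0 ZF=0 PC=7
Step 8: PC=7 exec 'ADD B, 3'. After: A=-1 B=9 C=6 D=0 ZF=0 PC=8
Step 9: PC=8 exec 'ADD D, 6'. After: A=-1 B=9 C=6 D=6 ZF=0 PC=9
Step 10: PC=9 exec 'ADD B, 4'. After: A=-1 B=13 C=6 D=6 ZF=0 PC=10
Step 11: PC=10 exec 'ADD C, 2'. After: A=-1 B=13 C=8 D=6 ZF=0 PC=11
Step 12: PC=11 exec 'ADD D, 4'. After: A=-1 B=13 C=8 D=10 ZF=0 PC=12
Step 13: PC=12 exec 'ADD D, 6'. After: A=-1 B=13 C=8 D=16 ZF=0 PC=13
Step 14: PC=13 exec 'ADD C, 6'. After: A=-1 B=13 C=14 D=16 ZF=0 PC=14
First time PC=14: D=16

16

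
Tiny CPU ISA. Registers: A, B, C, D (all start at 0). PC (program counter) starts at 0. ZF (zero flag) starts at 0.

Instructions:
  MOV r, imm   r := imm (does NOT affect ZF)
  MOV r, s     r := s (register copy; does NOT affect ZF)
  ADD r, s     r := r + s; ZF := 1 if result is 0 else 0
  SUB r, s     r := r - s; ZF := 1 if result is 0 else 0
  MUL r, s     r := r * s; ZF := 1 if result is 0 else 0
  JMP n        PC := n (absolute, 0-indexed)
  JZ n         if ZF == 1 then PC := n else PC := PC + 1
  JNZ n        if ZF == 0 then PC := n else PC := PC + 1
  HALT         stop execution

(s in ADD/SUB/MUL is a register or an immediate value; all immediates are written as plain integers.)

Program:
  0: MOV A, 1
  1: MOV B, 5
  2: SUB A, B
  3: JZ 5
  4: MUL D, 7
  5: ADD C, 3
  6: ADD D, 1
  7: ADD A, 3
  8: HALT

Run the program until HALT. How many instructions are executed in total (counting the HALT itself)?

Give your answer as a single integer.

Answer: 9

Derivation:
Step 1: PC=0 exec 'MOV A, 1'. After: A=1 B=0 C=0 D=0 ZF=0 PC=1
Step 2: PC=1 exec 'MOV B, 5'. After: A=1 B=5 C=0 D=0 ZF=0 PC=2
Step 3: PC=2 exec 'SUB A, B'. After: A=-4 B=5 C=0 D=0 ZF=0 PC=3
Step 4: PC=3 exec 'JZ 5'. After: A=-4 B=5 C=0 D=0 ZF=0 PC=4
Step 5: PC=4 exec 'MUL D, 7'. After: A=-4 B=5 C=0 D=0 ZF=1 PC=5
Step 6: PC=5 exec 'ADD C, 3'. After: A=-4 B=5 C=3 D=0 ZF=0 PC=6
Step 7: PC=6 exec 'ADD D, 1'. After: A=-4 B=5 C=3 D=1 ZF=0 PC=7
Step 8: PC=7 exec 'ADD A, 3'. After: A=-1 B=5 C=3 D=1 ZF=0 PC=8
Step 9: PC=8 exec 'HALT'. After: A=-1 B=5 C=3 D=1 ZF=0 PC=8 HALTED
Total instructions executed: 9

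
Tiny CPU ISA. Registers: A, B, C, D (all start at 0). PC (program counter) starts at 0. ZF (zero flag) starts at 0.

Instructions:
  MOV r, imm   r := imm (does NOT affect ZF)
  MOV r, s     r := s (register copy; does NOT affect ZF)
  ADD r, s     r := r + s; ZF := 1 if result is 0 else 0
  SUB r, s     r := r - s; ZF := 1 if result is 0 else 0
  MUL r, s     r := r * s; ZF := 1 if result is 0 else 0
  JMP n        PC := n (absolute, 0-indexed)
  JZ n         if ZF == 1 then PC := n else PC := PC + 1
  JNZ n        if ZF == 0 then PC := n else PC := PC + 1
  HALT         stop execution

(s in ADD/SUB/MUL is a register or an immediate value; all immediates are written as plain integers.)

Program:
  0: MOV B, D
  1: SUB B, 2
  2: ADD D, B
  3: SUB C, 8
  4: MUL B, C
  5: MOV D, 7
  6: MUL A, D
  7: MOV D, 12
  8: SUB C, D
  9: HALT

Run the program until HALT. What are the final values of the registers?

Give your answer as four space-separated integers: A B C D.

Step 1: PC=0 exec 'MOV B, D'. After: A=0 B=0 C=0 D=0 ZF=0 PC=1
Step 2: PC=1 exec 'SUB B, 2'. After: A=0 B=-2 C=0 D=0 ZF=0 PC=2
Step 3: PC=2 exec 'ADD D, B'. After: A=0 B=-2 C=0 D=-2 ZF=0 PC=3
Step 4: PC=3 exec 'SUB C, 8'. After: A=0 B=-2 C=-8 D=-2 ZF=0 PC=4
Step 5: PC=4 exec 'MUL B, C'. After: A=0 B=16 C=-8 D=-2 ZF=0 PC=5
Step 6: PC=5 exec 'MOV D, 7'. After: A=0 B=16 C=-8 D=7 ZF=0 PC=6
Step 7: PC=6 exec 'MUL A, D'. After: A=0 B=16 C=-8 D=7 ZF=1 PC=7
Step 8: PC=7 exec 'MOV D, 12'. After: A=0 B=16 C=-8 D=12 ZF=1 PC=8
Step 9: PC=8 exec 'SUB C, D'. After: A=0 B=16 C=-20 D=12 ZF=0 PC=9
Step 10: PC=9 exec 'HALT'. After: A=0 B=16 C=-20 D=12 ZF=0 PC=9 HALTED

Answer: 0 16 -20 12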